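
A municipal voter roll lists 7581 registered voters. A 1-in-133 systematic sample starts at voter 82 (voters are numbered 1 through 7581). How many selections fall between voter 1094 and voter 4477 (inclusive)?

26

k = 133
First selection ≥ 1094: 82 + ⌈(1094−82)/133⌉·133 = 82 + 8×133 = 1146
Last selection ≤ 4477: 82 + ⌊(4477−82)/133⌋·133 = 82 + 33×133 = 4471
Count = 33 − 8 + 1 = 26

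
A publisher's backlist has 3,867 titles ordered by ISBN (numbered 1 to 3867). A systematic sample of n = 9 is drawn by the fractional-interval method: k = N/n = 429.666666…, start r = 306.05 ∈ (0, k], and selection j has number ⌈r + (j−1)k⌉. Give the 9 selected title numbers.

j=1: r + 0k = 306.05 → ⌈·⌉ = 307
j=2: r + 1k = 735.716666… → ⌈·⌉ = 736
j=3: r + 2k = 1165.383333… → ⌈·⌉ = 1166
j=4: r + 3k = 1595.05 → ⌈·⌉ = 1596
j=5: r + 4k = 2024.716666… → ⌈·⌉ = 2025
j=6: r + 5k = 2454.383333… → ⌈·⌉ = 2455
j=7: r + 6k = 2884.05 → ⌈·⌉ = 2885
j=8: r + 7k = 3313.716666… → ⌈·⌉ = 3314
j=9: r + 8k = 3743.383333… → ⌈·⌉ = 3744

307, 736, 1166, 1596, 2025, 2455, 2885, 3314, 3744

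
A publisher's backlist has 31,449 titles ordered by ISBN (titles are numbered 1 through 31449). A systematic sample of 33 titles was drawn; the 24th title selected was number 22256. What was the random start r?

k = 31449/33 = 953
r = 22256 − (24−1)×953 = 22256 − 21919 = 337

337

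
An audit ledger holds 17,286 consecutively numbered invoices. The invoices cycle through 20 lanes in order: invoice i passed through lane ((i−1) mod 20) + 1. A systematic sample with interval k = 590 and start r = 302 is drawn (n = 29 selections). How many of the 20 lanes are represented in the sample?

2

Consecutive selections differ by k = 590, so their lane numbers differ by 590 mod 20 = 10.
gcd(590, 20) = 10, so the sample visits 20/10 = 2 distinct residues mod 20.
Start 302 is lane 2; the lanes hit are 2, 12.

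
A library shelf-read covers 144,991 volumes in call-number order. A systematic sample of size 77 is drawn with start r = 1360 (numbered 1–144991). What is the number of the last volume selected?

k = 144991/77 = 1883
77th selection = r + (77−1)·k = 1360 + 76×1883 = 1360 + 143108 = 144468

144468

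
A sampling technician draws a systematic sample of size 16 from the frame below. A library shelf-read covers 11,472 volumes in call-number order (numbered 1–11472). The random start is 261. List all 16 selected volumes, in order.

261, 978, 1695, 2412, 3129, 3846, 4563, 5280, 5997, 6714, 7431, 8148, 8865, 9582, 10299, 11016

k = N/n = 11472/16 = 717
volume 1: 261
volume 2: 261 + 717 = 978
volume 3: 978 + 717 = 1695
volume 4: 1695 + 717 = 2412
volume 5: 2412 + 717 = 3129
volume 6: 3129 + 717 = 3846
volume 7: 3846 + 717 = 4563
volume 8: 4563 + 717 = 5280
volume 9: 5280 + 717 = 5997
volume 10: 5997 + 717 = 6714
volume 11: 6714 + 717 = 7431
volume 12: 7431 + 717 = 8148
volume 13: 8148 + 717 = 8865
volume 14: 8865 + 717 = 9582
volume 15: 9582 + 717 = 10299
volume 16: 10299 + 717 = 11016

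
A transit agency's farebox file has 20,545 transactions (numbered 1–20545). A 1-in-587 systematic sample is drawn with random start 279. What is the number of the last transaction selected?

k = 587
35th selection = r + (35−1)·k = 279 + 34×587 = 279 + 19958 = 20237

20237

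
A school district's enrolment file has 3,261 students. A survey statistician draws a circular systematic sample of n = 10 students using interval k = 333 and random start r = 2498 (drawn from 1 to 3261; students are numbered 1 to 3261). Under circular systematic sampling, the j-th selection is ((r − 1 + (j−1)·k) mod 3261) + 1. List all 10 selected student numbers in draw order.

2498, 2831, 3164, 236, 569, 902, 1235, 1568, 1901, 2234

Selection 1: 2498
Selection 2: 2498 + 333 = 2831
Selection 3: 2831 + 333 = 3164
Selection 4: 3164 + 333 = 3497 → 3497 − 3261 = 236
Selection 5: 236 + 333 = 569
Selection 6: 569 + 333 = 902
Selection 7: 902 + 333 = 1235
Selection 8: 1235 + 333 = 1568
Selection 9: 1568 + 333 = 1901
Selection 10: 1901 + 333 = 2234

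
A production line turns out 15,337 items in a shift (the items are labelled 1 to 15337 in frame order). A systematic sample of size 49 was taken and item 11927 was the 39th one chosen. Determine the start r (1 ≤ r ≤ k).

33

k = 15337/49 = 313
r = 11927 − (39−1)×313 = 11927 − 11894 = 33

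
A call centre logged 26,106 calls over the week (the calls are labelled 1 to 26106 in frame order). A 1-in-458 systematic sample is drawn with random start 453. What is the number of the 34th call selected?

15567

k = 458
34th selection = r + (34−1)·k = 453 + 33×458 = 453 + 15114 = 15567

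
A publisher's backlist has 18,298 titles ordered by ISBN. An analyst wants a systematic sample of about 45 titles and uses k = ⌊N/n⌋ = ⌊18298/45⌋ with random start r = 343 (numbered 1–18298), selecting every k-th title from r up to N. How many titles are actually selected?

k = ⌊18298/45⌋ = 406
Achieved size = ⌊(18298 − 343)/406⌋ + 1 = ⌊17955/406⌋ + 1 = 44 + 1 = 45
(last selection: 343 + 44×406 = 18207 ≤ 18298; next would be 18613 > 18298)

45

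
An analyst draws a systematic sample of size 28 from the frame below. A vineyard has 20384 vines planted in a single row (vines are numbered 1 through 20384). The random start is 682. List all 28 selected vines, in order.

682, 1410, 2138, 2866, 3594, 4322, 5050, 5778, 6506, 7234, 7962, 8690, 9418, 10146, 10874, 11602, 12330, 13058, 13786, 14514, 15242, 15970, 16698, 17426, 18154, 18882, 19610, 20338

k = N/n = 20384/28 = 728
vine 1: 682
vine 2: 682 + 728 = 1410
vine 3: 1410 + 728 = 2138
vine 4: 2138 + 728 = 2866
vine 5: 2866 + 728 = 3594
vine 6: 3594 + 728 = 4322
vine 7: 4322 + 728 = 5050
vine 8: 5050 + 728 = 5778
vine 9: 5778 + 728 = 6506
vine 10: 6506 + 728 = 7234
vine 11: 7234 + 728 = 7962
vine 12: 7962 + 728 = 8690
vine 13: 8690 + 728 = 9418
vine 14: 9418 + 728 = 10146
vine 15: 10146 + 728 = 10874
vine 16: 10874 + 728 = 11602
vine 17: 11602 + 728 = 12330
vine 18: 12330 + 728 = 13058
vine 19: 13058 + 728 = 13786
vine 20: 13786 + 728 = 14514
vine 21: 14514 + 728 = 15242
vine 22: 15242 + 728 = 15970
vine 23: 15970 + 728 = 16698
vine 24: 16698 + 728 = 17426
vine 25: 17426 + 728 = 18154
vine 26: 18154 + 728 = 18882
vine 27: 18882 + 728 = 19610
vine 28: 19610 + 728 = 20338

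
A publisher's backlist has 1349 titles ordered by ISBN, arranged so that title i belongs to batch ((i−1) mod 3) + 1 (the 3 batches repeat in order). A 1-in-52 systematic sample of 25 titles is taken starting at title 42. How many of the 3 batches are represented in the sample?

3

Consecutive selections differ by k = 52, so their batch numbers differ by 52 mod 3 = 1.
gcd(52, 3) = 1, so the sample visits 3/1 = 3 distinct residues mod 3.
Start 42 is batch 3; the batches hit are 1, 2, 3.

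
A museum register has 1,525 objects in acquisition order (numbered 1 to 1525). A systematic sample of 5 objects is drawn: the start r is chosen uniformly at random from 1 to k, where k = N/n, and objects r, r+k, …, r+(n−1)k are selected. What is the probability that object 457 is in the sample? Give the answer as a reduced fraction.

k = 1525/5 = 305.
Object 457 is selected iff r ≡ 457 (mod 305); exactly one such r in {1,…,305}.
Inclusion probability = 1/305.

1/305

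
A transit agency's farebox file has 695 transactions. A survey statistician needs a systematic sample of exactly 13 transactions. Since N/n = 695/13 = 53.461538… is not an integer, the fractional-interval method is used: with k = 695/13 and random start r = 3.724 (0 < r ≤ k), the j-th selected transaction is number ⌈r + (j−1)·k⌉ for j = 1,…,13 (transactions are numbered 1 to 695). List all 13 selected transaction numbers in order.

j=1: r + 0k = 3.724 → ⌈·⌉ = 4
j=2: r + 1k = 57.185538… → ⌈·⌉ = 58
j=3: r + 2k = 110.647076… → ⌈·⌉ = 111
j=4: r + 3k = 164.108615… → ⌈·⌉ = 165
j=5: r + 4k = 217.570153… → ⌈·⌉ = 218
j=6: r + 5k = 271.031692… → ⌈·⌉ = 272
j=7: r + 6k = 324.493230… → ⌈·⌉ = 325
j=8: r + 7k = 377.954769… → ⌈·⌉ = 378
j=9: r + 8k = 431.416307… → ⌈·⌉ = 432
j=10: r + 9k = 484.877846… → ⌈·⌉ = 485
j=11: r + 10k = 538.339384… → ⌈·⌉ = 539
j=12: r + 11k = 591.800923… → ⌈·⌉ = 592
j=13: r + 12k = 645.262461… → ⌈·⌉ = 646

4, 58, 111, 165, 218, 272, 325, 378, 432, 485, 539, 592, 646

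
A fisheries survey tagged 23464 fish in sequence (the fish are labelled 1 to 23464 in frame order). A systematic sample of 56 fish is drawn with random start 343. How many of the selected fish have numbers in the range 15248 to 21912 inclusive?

k = 23464/56 = 419
First selection ≥ 15248: 343 + ⌈(15248−343)/419⌉·419 = 343 + 36×419 = 15427
Last selection ≤ 21912: 343 + ⌊(21912−343)/419⌋·419 = 343 + 51×419 = 21712
Count = 51 − 36 + 1 = 16

16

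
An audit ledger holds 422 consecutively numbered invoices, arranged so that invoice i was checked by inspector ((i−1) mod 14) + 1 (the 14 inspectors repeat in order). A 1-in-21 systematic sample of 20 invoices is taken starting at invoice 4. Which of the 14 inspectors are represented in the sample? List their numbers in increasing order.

4, 11

Consecutive selections differ by k = 21, so their inspector numbers differ by 21 mod 14 = 7.
gcd(21, 14) = 7, so the sample visits 14/7 = 2 distinct residues mod 14.
Start 4 is inspector 4; the inspectors hit are 4, 11.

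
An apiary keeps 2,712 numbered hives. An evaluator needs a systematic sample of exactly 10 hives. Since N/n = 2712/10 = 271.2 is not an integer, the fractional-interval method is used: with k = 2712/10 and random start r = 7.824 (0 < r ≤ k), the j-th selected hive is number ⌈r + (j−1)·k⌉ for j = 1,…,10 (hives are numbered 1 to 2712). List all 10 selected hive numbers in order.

j=1: r + 0k = 7.824 → ⌈·⌉ = 8
j=2: r + 1k = 279.024 → ⌈·⌉ = 280
j=3: r + 2k = 550.224 → ⌈·⌉ = 551
j=4: r + 3k = 821.424 → ⌈·⌉ = 822
j=5: r + 4k = 1092.624 → ⌈·⌉ = 1093
j=6: r + 5k = 1363.824 → ⌈·⌉ = 1364
j=7: r + 6k = 1635.024 → ⌈·⌉ = 1636
j=8: r + 7k = 1906.224 → ⌈·⌉ = 1907
j=9: r + 8k = 2177.424 → ⌈·⌉ = 2178
j=10: r + 9k = 2448.624 → ⌈·⌉ = 2449

8, 280, 551, 822, 1093, 1364, 1636, 1907, 2178, 2449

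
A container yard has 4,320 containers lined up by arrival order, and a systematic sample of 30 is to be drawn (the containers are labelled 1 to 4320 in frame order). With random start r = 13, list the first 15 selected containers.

13, 157, 301, 445, 589, 733, 877, 1021, 1165, 1309, 1453, 1597, 1741, 1885, 2029

k = N/n = 4320/30 = 144
container 1: 13
container 2: 13 + 144 = 157
container 3: 157 + 144 = 301
container 4: 301 + 144 = 445
container 5: 445 + 144 = 589
container 6: 589 + 144 = 733
container 7: 733 + 144 = 877
container 8: 877 + 144 = 1021
container 9: 1021 + 144 = 1165
container 10: 1165 + 144 = 1309
container 11: 1309 + 144 = 1453
container 12: 1453 + 144 = 1597
container 13: 1597 + 144 = 1741
container 14: 1741 + 144 = 1885
container 15: 1885 + 144 = 2029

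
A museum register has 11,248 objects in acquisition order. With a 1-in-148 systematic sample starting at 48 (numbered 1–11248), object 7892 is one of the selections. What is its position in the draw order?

54

k = 148
position = (7892 − 48)/148 + 1 = 7844/148 + 1 = 53 + 1 = 54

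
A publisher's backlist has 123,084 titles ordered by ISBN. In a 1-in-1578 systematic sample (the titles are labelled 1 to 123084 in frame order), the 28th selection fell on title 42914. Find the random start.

308

k = 1578
r = 42914 − (28−1)×1578 = 42914 − 42606 = 308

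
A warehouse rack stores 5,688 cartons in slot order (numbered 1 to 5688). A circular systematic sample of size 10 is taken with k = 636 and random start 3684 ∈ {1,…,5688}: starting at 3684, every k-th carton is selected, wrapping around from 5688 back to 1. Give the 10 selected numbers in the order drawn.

Selection 1: 3684
Selection 2: 3684 + 636 = 4320
Selection 3: 4320 + 636 = 4956
Selection 4: 4956 + 636 = 5592
Selection 5: 5592 + 636 = 6228 → 6228 − 5688 = 540
Selection 6: 540 + 636 = 1176
Selection 7: 1176 + 636 = 1812
Selection 8: 1812 + 636 = 2448
Selection 9: 2448 + 636 = 3084
Selection 10: 3084 + 636 = 3720

3684, 4320, 4956, 5592, 540, 1176, 1812, 2448, 3084, 3720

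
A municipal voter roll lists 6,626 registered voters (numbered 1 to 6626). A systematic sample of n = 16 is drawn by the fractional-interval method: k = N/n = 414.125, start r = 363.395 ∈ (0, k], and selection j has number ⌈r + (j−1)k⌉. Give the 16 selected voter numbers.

j=1: r + 0k = 363.395 → ⌈·⌉ = 364
j=2: r + 1k = 777.52 → ⌈·⌉ = 778
j=3: r + 2k = 1191.645 → ⌈·⌉ = 1192
j=4: r + 3k = 1605.77 → ⌈·⌉ = 1606
j=5: r + 4k = 2019.895 → ⌈·⌉ = 2020
j=6: r + 5k = 2434.02 → ⌈·⌉ = 2435
j=7: r + 6k = 2848.145 → ⌈·⌉ = 2849
j=8: r + 7k = 3262.27 → ⌈·⌉ = 3263
j=9: r + 8k = 3676.395 → ⌈·⌉ = 3677
j=10: r + 9k = 4090.52 → ⌈·⌉ = 4091
j=11: r + 10k = 4504.645 → ⌈·⌉ = 4505
j=12: r + 11k = 4918.77 → ⌈·⌉ = 4919
j=13: r + 12k = 5332.895 → ⌈·⌉ = 5333
j=14: r + 13k = 5747.02 → ⌈·⌉ = 5748
j=15: r + 14k = 6161.145 → ⌈·⌉ = 6162
j=16: r + 15k = 6575.27 → ⌈·⌉ = 6576

364, 778, 1192, 1606, 2020, 2435, 2849, 3263, 3677, 4091, 4505, 4919, 5333, 5748, 6162, 6576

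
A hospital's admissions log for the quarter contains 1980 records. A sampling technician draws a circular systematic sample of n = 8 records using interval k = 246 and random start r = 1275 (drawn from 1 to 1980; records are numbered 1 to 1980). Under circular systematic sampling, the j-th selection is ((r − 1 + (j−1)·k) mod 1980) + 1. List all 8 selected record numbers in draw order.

1275, 1521, 1767, 33, 279, 525, 771, 1017

Selection 1: 1275
Selection 2: 1275 + 246 = 1521
Selection 3: 1521 + 246 = 1767
Selection 4: 1767 + 246 = 2013 → 2013 − 1980 = 33
Selection 5: 33 + 246 = 279
Selection 6: 279 + 246 = 525
Selection 7: 525 + 246 = 771
Selection 8: 771 + 246 = 1017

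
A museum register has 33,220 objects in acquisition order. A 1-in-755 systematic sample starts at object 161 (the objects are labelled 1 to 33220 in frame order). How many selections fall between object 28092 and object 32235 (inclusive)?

k = 755
First selection ≥ 28092: 161 + ⌈(28092−161)/755⌉·755 = 161 + 37×755 = 28096
Last selection ≤ 32235: 161 + ⌊(32235−161)/755⌋·755 = 161 + 42×755 = 31871
Count = 42 − 37 + 1 = 6

6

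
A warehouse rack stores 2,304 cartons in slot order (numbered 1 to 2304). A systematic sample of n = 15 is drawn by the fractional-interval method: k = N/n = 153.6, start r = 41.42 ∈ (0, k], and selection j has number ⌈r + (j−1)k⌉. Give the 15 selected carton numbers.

j=1: r + 0k = 41.42 → ⌈·⌉ = 42
j=2: r + 1k = 195.02 → ⌈·⌉ = 196
j=3: r + 2k = 348.62 → ⌈·⌉ = 349
j=4: r + 3k = 502.22 → ⌈·⌉ = 503
j=5: r + 4k = 655.82 → ⌈·⌉ = 656
j=6: r + 5k = 809.42 → ⌈·⌉ = 810
j=7: r + 6k = 963.02 → ⌈·⌉ = 964
j=8: r + 7k = 1116.62 → ⌈·⌉ = 1117
j=9: r + 8k = 1270.22 → ⌈·⌉ = 1271
j=10: r + 9k = 1423.82 → ⌈·⌉ = 1424
j=11: r + 10k = 1577.42 → ⌈·⌉ = 1578
j=12: r + 11k = 1731.02 → ⌈·⌉ = 1732
j=13: r + 12k = 1884.62 → ⌈·⌉ = 1885
j=14: r + 13k = 2038.22 → ⌈·⌉ = 2039
j=15: r + 14k = 2191.82 → ⌈·⌉ = 2192

42, 196, 349, 503, 656, 810, 964, 1117, 1271, 1424, 1578, 1732, 1885, 2039, 2192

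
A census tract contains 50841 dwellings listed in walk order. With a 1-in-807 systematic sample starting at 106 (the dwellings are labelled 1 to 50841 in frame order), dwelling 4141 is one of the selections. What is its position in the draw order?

6

k = 807
position = (4141 − 106)/807 + 1 = 4035/807 + 1 = 5 + 1 = 6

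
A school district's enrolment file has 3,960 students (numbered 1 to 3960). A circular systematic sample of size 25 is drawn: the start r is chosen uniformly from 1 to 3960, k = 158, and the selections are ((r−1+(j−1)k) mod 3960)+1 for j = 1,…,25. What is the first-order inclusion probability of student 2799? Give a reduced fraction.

5/792

For each position j, as r ranges over 1…3960 the j-th selection hits every student exactly once, so student 2799 is selected for exactly 25 of the 3960 starts.
Inclusion probability = 25/3960 = 5/792.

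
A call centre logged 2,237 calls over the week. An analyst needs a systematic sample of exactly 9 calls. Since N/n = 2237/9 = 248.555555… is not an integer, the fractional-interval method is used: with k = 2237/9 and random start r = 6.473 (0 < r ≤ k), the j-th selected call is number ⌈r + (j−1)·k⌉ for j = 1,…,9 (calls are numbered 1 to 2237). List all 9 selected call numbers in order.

7, 256, 504, 753, 1001, 1250, 1498, 1747, 1995

j=1: r + 0k = 6.473 → ⌈·⌉ = 7
j=2: r + 1k = 255.028555… → ⌈·⌉ = 256
j=3: r + 2k = 503.584111… → ⌈·⌉ = 504
j=4: r + 3k = 752.139666… → ⌈·⌉ = 753
j=5: r + 4k = 1000.695222… → ⌈·⌉ = 1001
j=6: r + 5k = 1249.250777… → ⌈·⌉ = 1250
j=7: r + 6k = 1497.806333… → ⌈·⌉ = 1498
j=8: r + 7k = 1746.361888… → ⌈·⌉ = 1747
j=9: r + 8k = 1994.917444… → ⌈·⌉ = 1995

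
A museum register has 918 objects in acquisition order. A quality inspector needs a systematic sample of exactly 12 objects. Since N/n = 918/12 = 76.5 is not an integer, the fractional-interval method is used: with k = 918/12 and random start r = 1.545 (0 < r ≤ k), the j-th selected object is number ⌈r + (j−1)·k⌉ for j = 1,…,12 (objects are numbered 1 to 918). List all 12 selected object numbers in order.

2, 79, 155, 232, 308, 385, 461, 538, 614, 691, 767, 844

j=1: r + 0k = 1.545 → ⌈·⌉ = 2
j=2: r + 1k = 78.045 → ⌈·⌉ = 79
j=3: r + 2k = 154.545 → ⌈·⌉ = 155
j=4: r + 3k = 231.045 → ⌈·⌉ = 232
j=5: r + 4k = 307.545 → ⌈·⌉ = 308
j=6: r + 5k = 384.045 → ⌈·⌉ = 385
j=7: r + 6k = 460.545 → ⌈·⌉ = 461
j=8: r + 7k = 537.045 → ⌈·⌉ = 538
j=9: r + 8k = 613.545 → ⌈·⌉ = 614
j=10: r + 9k = 690.045 → ⌈·⌉ = 691
j=11: r + 10k = 766.545 → ⌈·⌉ = 767
j=12: r + 11k = 843.045 → ⌈·⌉ = 844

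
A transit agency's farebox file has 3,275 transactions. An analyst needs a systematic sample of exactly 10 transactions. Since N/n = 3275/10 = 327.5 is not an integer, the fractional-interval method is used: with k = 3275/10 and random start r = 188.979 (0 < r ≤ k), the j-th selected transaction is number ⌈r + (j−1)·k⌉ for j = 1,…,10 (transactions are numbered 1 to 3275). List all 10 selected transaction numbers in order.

j=1: r + 0k = 188.979 → ⌈·⌉ = 189
j=2: r + 1k = 516.479 → ⌈·⌉ = 517
j=3: r + 2k = 843.979 → ⌈·⌉ = 844
j=4: r + 3k = 1171.479 → ⌈·⌉ = 1172
j=5: r + 4k = 1498.979 → ⌈·⌉ = 1499
j=6: r + 5k = 1826.479 → ⌈·⌉ = 1827
j=7: r + 6k = 2153.979 → ⌈·⌉ = 2154
j=8: r + 7k = 2481.479 → ⌈·⌉ = 2482
j=9: r + 8k = 2808.979 → ⌈·⌉ = 2809
j=10: r + 9k = 3136.479 → ⌈·⌉ = 3137

189, 517, 844, 1172, 1499, 1827, 2154, 2482, 2809, 3137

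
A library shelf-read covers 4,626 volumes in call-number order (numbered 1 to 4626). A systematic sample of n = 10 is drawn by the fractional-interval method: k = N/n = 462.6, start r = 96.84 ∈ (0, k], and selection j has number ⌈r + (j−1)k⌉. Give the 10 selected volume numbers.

97, 560, 1023, 1485, 1948, 2410, 2873, 3336, 3798, 4261

j=1: r + 0k = 96.84 → ⌈·⌉ = 97
j=2: r + 1k = 559.44 → ⌈·⌉ = 560
j=3: r + 2k = 1022.04 → ⌈·⌉ = 1023
j=4: r + 3k = 1484.64 → ⌈·⌉ = 1485
j=5: r + 4k = 1947.24 → ⌈·⌉ = 1948
j=6: r + 5k = 2409.84 → ⌈·⌉ = 2410
j=7: r + 6k = 2872.44 → ⌈·⌉ = 2873
j=8: r + 7k = 3335.04 → ⌈·⌉ = 3336
j=9: r + 8k = 3797.64 → ⌈·⌉ = 3798
j=10: r + 9k = 4260.24 → ⌈·⌉ = 4261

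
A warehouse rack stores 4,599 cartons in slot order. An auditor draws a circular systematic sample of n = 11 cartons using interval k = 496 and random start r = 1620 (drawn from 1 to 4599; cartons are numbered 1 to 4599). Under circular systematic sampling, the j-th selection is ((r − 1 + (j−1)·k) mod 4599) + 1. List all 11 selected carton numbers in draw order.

1620, 2116, 2612, 3108, 3604, 4100, 4596, 493, 989, 1485, 1981

Selection 1: 1620
Selection 2: 1620 + 496 = 2116
Selection 3: 2116 + 496 = 2612
Selection 4: 2612 + 496 = 3108
Selection 5: 3108 + 496 = 3604
Selection 6: 3604 + 496 = 4100
Selection 7: 4100 + 496 = 4596
Selection 8: 4596 + 496 = 5092 → 5092 − 4599 = 493
Selection 9: 493 + 496 = 989
Selection 10: 989 + 496 = 1485
Selection 11: 1485 + 496 = 1981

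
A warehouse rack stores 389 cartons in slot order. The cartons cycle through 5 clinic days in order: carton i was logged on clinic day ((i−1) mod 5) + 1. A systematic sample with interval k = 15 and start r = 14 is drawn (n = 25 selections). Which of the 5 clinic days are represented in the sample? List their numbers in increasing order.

4

Consecutive selections differ by k = 15, so their clinic day numbers differ by 15 mod 5 = 0.
gcd(15, 5) = 5, so the sample visits 5/5 = 1 distinct residues mod 5.
Start 14 is clinic day 4; the clinic days hit are 4.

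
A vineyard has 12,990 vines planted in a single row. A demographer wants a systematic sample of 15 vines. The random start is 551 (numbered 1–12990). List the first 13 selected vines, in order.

k = N/n = 12990/15 = 866
vine 1: 551
vine 2: 551 + 866 = 1417
vine 3: 1417 + 866 = 2283
vine 4: 2283 + 866 = 3149
vine 5: 3149 + 866 = 4015
vine 6: 4015 + 866 = 4881
vine 7: 4881 + 866 = 5747
vine 8: 5747 + 866 = 6613
vine 9: 6613 + 866 = 7479
vine 10: 7479 + 866 = 8345
vine 11: 8345 + 866 = 9211
vine 12: 9211 + 866 = 10077
vine 13: 10077 + 866 = 10943

551, 1417, 2283, 3149, 4015, 4881, 5747, 6613, 7479, 8345, 9211, 10077, 10943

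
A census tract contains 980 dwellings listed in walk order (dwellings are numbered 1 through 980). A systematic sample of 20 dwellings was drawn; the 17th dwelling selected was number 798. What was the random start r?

k = 980/20 = 49
r = 798 − (17−1)×49 = 798 − 784 = 14

14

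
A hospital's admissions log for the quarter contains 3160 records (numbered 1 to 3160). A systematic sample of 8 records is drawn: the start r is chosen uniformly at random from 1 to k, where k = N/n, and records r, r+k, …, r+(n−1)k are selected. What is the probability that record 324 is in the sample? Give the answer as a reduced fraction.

1/395

k = 3160/8 = 395.
Record 324 is selected iff r ≡ 324 (mod 395); exactly one such r in {1,…,395}.
Inclusion probability = 1/395.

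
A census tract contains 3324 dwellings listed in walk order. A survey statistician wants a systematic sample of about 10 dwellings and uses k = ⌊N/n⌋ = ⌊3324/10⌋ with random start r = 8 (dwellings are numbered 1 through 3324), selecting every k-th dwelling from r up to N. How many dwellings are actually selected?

k = ⌊3324/10⌋ = 332
Achieved size = ⌊(3324 − 8)/332⌋ + 1 = ⌊3316/332⌋ + 1 = 9 + 1 = 10
(last selection: 8 + 9×332 = 2996 ≤ 3324; next would be 3328 > 3324)

10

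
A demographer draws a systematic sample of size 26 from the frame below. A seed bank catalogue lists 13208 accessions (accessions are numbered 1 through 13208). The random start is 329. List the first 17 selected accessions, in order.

k = N/n = 13208/26 = 508
accession 1: 329
accession 2: 329 + 508 = 837
accession 3: 837 + 508 = 1345
accession 4: 1345 + 508 = 1853
accession 5: 1853 + 508 = 2361
accession 6: 2361 + 508 = 2869
accession 7: 2869 + 508 = 3377
accession 8: 3377 + 508 = 3885
accession 9: 3885 + 508 = 4393
accession 10: 4393 + 508 = 4901
accession 11: 4901 + 508 = 5409
accession 12: 5409 + 508 = 5917
accession 13: 5917 + 508 = 6425
accession 14: 6425 + 508 = 6933
accession 15: 6933 + 508 = 7441
accession 16: 7441 + 508 = 7949
accession 17: 7949 + 508 = 8457

329, 837, 1345, 1853, 2361, 2869, 3377, 3885, 4393, 4901, 5409, 5917, 6425, 6933, 7441, 7949, 8457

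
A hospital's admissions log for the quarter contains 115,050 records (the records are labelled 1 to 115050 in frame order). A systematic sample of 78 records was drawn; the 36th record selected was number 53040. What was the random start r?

1415

k = 115050/78 = 1475
r = 53040 − (36−1)×1475 = 53040 − 51625 = 1415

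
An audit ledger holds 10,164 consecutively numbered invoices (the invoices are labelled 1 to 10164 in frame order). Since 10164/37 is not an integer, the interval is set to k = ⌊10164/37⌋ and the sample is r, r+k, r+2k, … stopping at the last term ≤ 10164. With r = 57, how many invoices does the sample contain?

37

k = ⌊10164/37⌋ = 274
Achieved size = ⌊(10164 − 57)/274⌋ + 1 = ⌊10107/274⌋ + 1 = 36 + 1 = 37
(last selection: 57 + 36×274 = 9921 ≤ 10164; next would be 10195 > 10164)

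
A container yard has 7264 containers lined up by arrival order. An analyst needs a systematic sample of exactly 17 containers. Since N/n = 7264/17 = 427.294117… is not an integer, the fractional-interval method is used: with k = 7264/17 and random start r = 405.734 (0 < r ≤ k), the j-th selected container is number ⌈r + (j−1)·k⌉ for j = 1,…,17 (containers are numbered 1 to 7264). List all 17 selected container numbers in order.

j=1: r + 0k = 405.734 → ⌈·⌉ = 406
j=2: r + 1k = 833.028117… → ⌈·⌉ = 834
j=3: r + 2k = 1260.322235… → ⌈·⌉ = 1261
j=4: r + 3k = 1687.616352… → ⌈·⌉ = 1688
j=5: r + 4k = 2114.910470… → ⌈·⌉ = 2115
j=6: r + 5k = 2542.204588… → ⌈·⌉ = 2543
j=7: r + 6k = 2969.498705… → ⌈·⌉ = 2970
j=8: r + 7k = 3396.792823… → ⌈·⌉ = 3397
j=9: r + 8k = 3824.086941… → ⌈·⌉ = 3825
j=10: r + 9k = 4251.381058… → ⌈·⌉ = 4252
j=11: r + 10k = 4678.675176… → ⌈·⌉ = 4679
j=12: r + 11k = 5105.969294… → ⌈·⌉ = 5106
j=13: r + 12k = 5533.263411… → ⌈·⌉ = 5534
j=14: r + 13k = 5960.557529… → ⌈·⌉ = 5961
j=15: r + 14k = 6387.851647… → ⌈·⌉ = 6388
j=16: r + 15k = 6815.145764… → ⌈·⌉ = 6816
j=17: r + 16k = 7242.439882… → ⌈·⌉ = 7243

406, 834, 1261, 1688, 2115, 2543, 2970, 3397, 3825, 4252, 4679, 5106, 5534, 5961, 6388, 6816, 7243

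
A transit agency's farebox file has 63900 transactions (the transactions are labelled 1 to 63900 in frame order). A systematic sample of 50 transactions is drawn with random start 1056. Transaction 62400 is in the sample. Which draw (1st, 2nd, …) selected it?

k = 63900/50 = 1278
position = (62400 − 1056)/1278 + 1 = 61344/1278 + 1 = 48 + 1 = 49

49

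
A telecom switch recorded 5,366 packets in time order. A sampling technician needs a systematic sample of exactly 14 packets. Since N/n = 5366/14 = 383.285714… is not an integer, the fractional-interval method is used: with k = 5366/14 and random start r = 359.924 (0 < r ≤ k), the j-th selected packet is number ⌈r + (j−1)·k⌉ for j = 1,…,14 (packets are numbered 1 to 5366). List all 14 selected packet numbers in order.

360, 744, 1127, 1510, 1894, 2277, 2660, 3043, 3427, 3810, 4193, 4577, 4960, 5343

j=1: r + 0k = 359.924 → ⌈·⌉ = 360
j=2: r + 1k = 743.209714… → ⌈·⌉ = 744
j=3: r + 2k = 1126.495428… → ⌈·⌉ = 1127
j=4: r + 3k = 1509.781142… → ⌈·⌉ = 1510
j=5: r + 4k = 1893.066857… → ⌈·⌉ = 1894
j=6: r + 5k = 2276.352571… → ⌈·⌉ = 2277
j=7: r + 6k = 2659.638285… → ⌈·⌉ = 2660
j=8: r + 7k = 3042.924 → ⌈·⌉ = 3043
j=9: r + 8k = 3426.209714… → ⌈·⌉ = 3427
j=10: r + 9k = 3809.495428… → ⌈·⌉ = 3810
j=11: r + 10k = 4192.781142… → ⌈·⌉ = 4193
j=12: r + 11k = 4576.066857… → ⌈·⌉ = 4577
j=13: r + 12k = 4959.352571… → ⌈·⌉ = 4960
j=14: r + 13k = 5342.638285… → ⌈·⌉ = 5343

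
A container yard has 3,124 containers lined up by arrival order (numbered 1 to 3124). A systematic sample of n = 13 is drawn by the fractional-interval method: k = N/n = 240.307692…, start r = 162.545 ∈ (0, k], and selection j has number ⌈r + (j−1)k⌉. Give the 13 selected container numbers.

j=1: r + 0k = 162.545 → ⌈·⌉ = 163
j=2: r + 1k = 402.852692… → ⌈·⌉ = 403
j=3: r + 2k = 643.160384… → ⌈·⌉ = 644
j=4: r + 3k = 883.468076… → ⌈·⌉ = 884
j=5: r + 4k = 1123.775769… → ⌈·⌉ = 1124
j=6: r + 5k = 1364.083461… → ⌈·⌉ = 1365
j=7: r + 6k = 1604.391153… → ⌈·⌉ = 1605
j=8: r + 7k = 1844.698846… → ⌈·⌉ = 1845
j=9: r + 8k = 2085.006538… → ⌈·⌉ = 2086
j=10: r + 9k = 2325.314230… → ⌈·⌉ = 2326
j=11: r + 10k = 2565.621923… → ⌈·⌉ = 2566
j=12: r + 11k = 2805.929615… → ⌈·⌉ = 2806
j=13: r + 12k = 3046.237307… → ⌈·⌉ = 3047

163, 403, 644, 884, 1124, 1365, 1605, 1845, 2086, 2326, 2566, 2806, 3047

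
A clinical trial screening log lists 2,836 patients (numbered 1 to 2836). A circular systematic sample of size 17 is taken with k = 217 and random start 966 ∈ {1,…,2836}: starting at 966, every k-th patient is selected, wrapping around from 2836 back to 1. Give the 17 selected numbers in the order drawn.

966, 1183, 1400, 1617, 1834, 2051, 2268, 2485, 2702, 83, 300, 517, 734, 951, 1168, 1385, 1602

Selection 1: 966
Selection 2: 966 + 217 = 1183
Selection 3: 1183 + 217 = 1400
Selection 4: 1400 + 217 = 1617
Selection 5: 1617 + 217 = 1834
Selection 6: 1834 + 217 = 2051
Selection 7: 2051 + 217 = 2268
Selection 8: 2268 + 217 = 2485
Selection 9: 2485 + 217 = 2702
Selection 10: 2702 + 217 = 2919 → 2919 − 2836 = 83
Selection 11: 83 + 217 = 300
Selection 12: 300 + 217 = 517
Selection 13: 517 + 217 = 734
Selection 14: 734 + 217 = 951
Selection 15: 951 + 217 = 1168
Selection 16: 1168 + 217 = 1385
Selection 17: 1385 + 217 = 1602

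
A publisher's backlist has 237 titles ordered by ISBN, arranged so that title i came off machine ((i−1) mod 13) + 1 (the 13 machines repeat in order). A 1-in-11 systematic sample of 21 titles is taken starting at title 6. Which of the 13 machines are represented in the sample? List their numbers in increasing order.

1, 2, 3, 4, 5, 6, 7, 8, 9, 10, 11, 12, 13

Consecutive selections differ by k = 11, so their machine numbers differ by 11 mod 13 = 11.
gcd(11, 13) = 1, so the sample visits 13/1 = 13 distinct residues mod 13.
Start 6 is machine 6; the machines hit are 1, 2, 3, 4, 5, 6, 7, 8, 9, 10, 11, 12, 13.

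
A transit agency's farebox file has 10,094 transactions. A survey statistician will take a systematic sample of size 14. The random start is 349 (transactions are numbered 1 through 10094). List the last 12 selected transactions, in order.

k = N/n = 10094/14 = 721
3rd selection = 349 + 2×721 = 1791
4th: 1791 + 721 = 2512
5th: 2512 + 721 = 3233
6th: 3233 + 721 = 3954
7th: 3954 + 721 = 4675
8th: 4675 + 721 = 5396
9th: 5396 + 721 = 6117
10th: 6117 + 721 = 6838
11th: 6838 + 721 = 7559
12th: 7559 + 721 = 8280
13th: 8280 + 721 = 9001
14th: 9001 + 721 = 9722

1791, 2512, 3233, 3954, 4675, 5396, 6117, 6838, 7559, 8280, 9001, 9722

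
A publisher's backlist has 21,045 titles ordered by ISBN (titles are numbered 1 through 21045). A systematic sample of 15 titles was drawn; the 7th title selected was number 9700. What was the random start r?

k = 21045/15 = 1403
r = 9700 − (7−1)×1403 = 9700 − 8418 = 1282

1282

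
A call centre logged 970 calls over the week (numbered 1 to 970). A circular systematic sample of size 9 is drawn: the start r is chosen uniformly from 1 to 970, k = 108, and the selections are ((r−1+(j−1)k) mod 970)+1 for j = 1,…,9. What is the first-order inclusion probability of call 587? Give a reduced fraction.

9/970

For each position j, as r ranges over 1…970 the j-th selection hits every call exactly once, so call 587 is selected for exactly 9 of the 970 starts.
Inclusion probability = 9/970.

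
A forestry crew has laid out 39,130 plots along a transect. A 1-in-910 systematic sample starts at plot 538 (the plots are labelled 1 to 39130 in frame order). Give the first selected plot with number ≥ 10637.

k = 910
Steps past start: ⌈(10637 − 538)/910⌉ = ⌈10099/910⌉ = 12
Selected plot: 538 + 12×910 = 11458

11458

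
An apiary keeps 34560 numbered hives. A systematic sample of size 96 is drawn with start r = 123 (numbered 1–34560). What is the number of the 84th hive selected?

30003

k = 34560/96 = 360
84th selection = r + (84−1)·k = 123 + 83×360 = 123 + 29880 = 30003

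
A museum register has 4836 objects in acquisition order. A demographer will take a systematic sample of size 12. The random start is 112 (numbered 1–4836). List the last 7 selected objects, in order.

2127, 2530, 2933, 3336, 3739, 4142, 4545

k = N/n = 4836/12 = 403
6th selection = 112 + 5×403 = 2127
7th: 2127 + 403 = 2530
8th: 2530 + 403 = 2933
9th: 2933 + 403 = 3336
10th: 3336 + 403 = 3739
11th: 3739 + 403 = 4142
12th: 4142 + 403 = 4545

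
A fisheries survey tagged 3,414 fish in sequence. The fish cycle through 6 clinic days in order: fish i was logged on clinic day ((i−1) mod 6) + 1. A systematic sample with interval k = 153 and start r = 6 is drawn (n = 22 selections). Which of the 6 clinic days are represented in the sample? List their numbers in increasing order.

3, 6

Consecutive selections differ by k = 153, so their clinic day numbers differ by 153 mod 6 = 3.
gcd(153, 6) = 3, so the sample visits 6/3 = 2 distinct residues mod 6.
Start 6 is clinic day 6; the clinic days hit are 3, 6.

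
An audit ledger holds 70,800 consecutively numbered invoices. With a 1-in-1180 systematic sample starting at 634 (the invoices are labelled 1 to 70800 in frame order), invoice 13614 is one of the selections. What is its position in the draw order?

k = 1180
position = (13614 − 634)/1180 + 1 = 12980/1180 + 1 = 11 + 1 = 12

12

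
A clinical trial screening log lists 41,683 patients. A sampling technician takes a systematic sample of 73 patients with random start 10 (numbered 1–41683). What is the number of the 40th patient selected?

22279

k = 41683/73 = 571
40th selection = r + (40−1)·k = 10 + 39×571 = 10 + 22269 = 22279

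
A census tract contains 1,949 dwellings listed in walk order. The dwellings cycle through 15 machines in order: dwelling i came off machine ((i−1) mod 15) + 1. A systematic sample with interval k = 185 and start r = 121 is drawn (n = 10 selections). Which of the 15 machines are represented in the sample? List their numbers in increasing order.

Consecutive selections differ by k = 185, so their machine numbers differ by 185 mod 15 = 5.
gcd(185, 15) = 5, so the sample visits 15/5 = 3 distinct residues mod 15.
Start 121 is machine 1; the machines hit are 1, 6, 11.

1, 6, 11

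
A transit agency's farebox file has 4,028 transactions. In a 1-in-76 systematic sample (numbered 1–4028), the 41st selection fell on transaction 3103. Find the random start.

63

k = 76
r = 3103 − (41−1)×76 = 3103 − 3040 = 63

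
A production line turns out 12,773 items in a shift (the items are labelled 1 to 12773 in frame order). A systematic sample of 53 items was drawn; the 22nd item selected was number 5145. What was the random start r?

84

k = 12773/53 = 241
r = 5145 − (22−1)×241 = 5145 − 5061 = 84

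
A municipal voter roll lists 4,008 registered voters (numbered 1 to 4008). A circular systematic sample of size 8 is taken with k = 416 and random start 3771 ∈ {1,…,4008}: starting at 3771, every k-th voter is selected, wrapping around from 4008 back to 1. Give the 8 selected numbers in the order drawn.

Selection 1: 3771
Selection 2: 3771 + 416 = 4187 → 4187 − 4008 = 179
Selection 3: 179 + 416 = 595
Selection 4: 595 + 416 = 1011
Selection 5: 1011 + 416 = 1427
Selection 6: 1427 + 416 = 1843
Selection 7: 1843 + 416 = 2259
Selection 8: 2259 + 416 = 2675

3771, 179, 595, 1011, 1427, 1843, 2259, 2675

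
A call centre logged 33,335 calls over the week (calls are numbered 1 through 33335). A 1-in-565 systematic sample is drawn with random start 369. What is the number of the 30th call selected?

k = 565
30th selection = r + (30−1)·k = 369 + 29×565 = 369 + 16385 = 16754

16754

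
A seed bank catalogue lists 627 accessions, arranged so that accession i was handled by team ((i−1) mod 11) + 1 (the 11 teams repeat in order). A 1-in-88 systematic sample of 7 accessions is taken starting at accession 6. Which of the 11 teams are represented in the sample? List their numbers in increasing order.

6

Consecutive selections differ by k = 88, so their team numbers differ by 88 mod 11 = 0.
gcd(88, 11) = 11, so the sample visits 11/11 = 1 distinct residues mod 11.
Start 6 is team 6; the teams hit are 6.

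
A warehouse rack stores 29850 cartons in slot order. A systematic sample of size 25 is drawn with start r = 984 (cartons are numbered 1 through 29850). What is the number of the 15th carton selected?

k = 29850/25 = 1194
15th selection = r + (15−1)·k = 984 + 14×1194 = 984 + 16716 = 17700

17700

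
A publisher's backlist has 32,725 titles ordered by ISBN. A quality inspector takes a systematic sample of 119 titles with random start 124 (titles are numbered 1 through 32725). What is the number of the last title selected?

k = 32725/119 = 275
119th selection = r + (119−1)·k = 124 + 118×275 = 124 + 32450 = 32574

32574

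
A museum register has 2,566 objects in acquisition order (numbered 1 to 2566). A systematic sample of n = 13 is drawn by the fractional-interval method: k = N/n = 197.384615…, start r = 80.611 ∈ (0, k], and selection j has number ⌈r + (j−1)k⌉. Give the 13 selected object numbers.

81, 278, 476, 673, 871, 1068, 1265, 1463, 1660, 1858, 2055, 2252, 2450

j=1: r + 0k = 80.611 → ⌈·⌉ = 81
j=2: r + 1k = 277.995615… → ⌈·⌉ = 278
j=3: r + 2k = 475.380230… → ⌈·⌉ = 476
j=4: r + 3k = 672.764846… → ⌈·⌉ = 673
j=5: r + 4k = 870.149461… → ⌈·⌉ = 871
j=6: r + 5k = 1067.534076… → ⌈·⌉ = 1068
j=7: r + 6k = 1264.918692… → ⌈·⌉ = 1265
j=8: r + 7k = 1462.303307… → ⌈·⌉ = 1463
j=9: r + 8k = 1659.687923… → ⌈·⌉ = 1660
j=10: r + 9k = 1857.072538… → ⌈·⌉ = 1858
j=11: r + 10k = 2054.457153… → ⌈·⌉ = 2055
j=12: r + 11k = 2251.841769… → ⌈·⌉ = 2252
j=13: r + 12k = 2449.226384… → ⌈·⌉ = 2450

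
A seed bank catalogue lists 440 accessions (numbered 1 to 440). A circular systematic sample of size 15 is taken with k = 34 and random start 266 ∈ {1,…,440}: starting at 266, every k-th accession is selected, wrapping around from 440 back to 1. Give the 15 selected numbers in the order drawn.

Selection 1: 266
Selection 2: 266 + 34 = 300
Selection 3: 300 + 34 = 334
Selection 4: 334 + 34 = 368
Selection 5: 368 + 34 = 402
Selection 6: 402 + 34 = 436
Selection 7: 436 + 34 = 470 → 470 − 440 = 30
Selection 8: 30 + 34 = 64
Selection 9: 64 + 34 = 98
Selection 10: 98 + 34 = 132
Selection 11: 132 + 34 = 166
Selection 12: 166 + 34 = 200
Selection 13: 200 + 34 = 234
Selection 14: 234 + 34 = 268
Selection 15: 268 + 34 = 302

266, 300, 334, 368, 402, 436, 30, 64, 98, 132, 166, 200, 234, 268, 302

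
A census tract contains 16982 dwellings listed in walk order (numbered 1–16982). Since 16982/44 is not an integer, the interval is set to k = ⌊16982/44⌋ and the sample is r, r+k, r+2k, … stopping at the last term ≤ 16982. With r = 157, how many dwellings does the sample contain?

44

k = ⌊16982/44⌋ = 385
Achieved size = ⌊(16982 − 157)/385⌋ + 1 = ⌊16825/385⌋ + 1 = 43 + 1 = 44
(last selection: 157 + 43×385 = 16712 ≤ 16982; next would be 17097 > 16982)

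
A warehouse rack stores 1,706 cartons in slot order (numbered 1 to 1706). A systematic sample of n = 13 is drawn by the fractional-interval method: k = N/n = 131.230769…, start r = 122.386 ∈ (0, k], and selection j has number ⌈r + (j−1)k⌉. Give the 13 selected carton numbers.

123, 254, 385, 517, 648, 779, 910, 1042, 1173, 1304, 1435, 1566, 1698

j=1: r + 0k = 122.386 → ⌈·⌉ = 123
j=2: r + 1k = 253.616769… → ⌈·⌉ = 254
j=3: r + 2k = 384.847538… → ⌈·⌉ = 385
j=4: r + 3k = 516.078307… → ⌈·⌉ = 517
j=5: r + 4k = 647.309076… → ⌈·⌉ = 648
j=6: r + 5k = 778.539846… → ⌈·⌉ = 779
j=7: r + 6k = 909.770615… → ⌈·⌉ = 910
j=8: r + 7k = 1041.001384… → ⌈·⌉ = 1042
j=9: r + 8k = 1172.232153… → ⌈·⌉ = 1173
j=10: r + 9k = 1303.462923… → ⌈·⌉ = 1304
j=11: r + 10k = 1434.693692… → ⌈·⌉ = 1435
j=12: r + 11k = 1565.924461… → ⌈·⌉ = 1566
j=13: r + 12k = 1697.155230… → ⌈·⌉ = 1698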